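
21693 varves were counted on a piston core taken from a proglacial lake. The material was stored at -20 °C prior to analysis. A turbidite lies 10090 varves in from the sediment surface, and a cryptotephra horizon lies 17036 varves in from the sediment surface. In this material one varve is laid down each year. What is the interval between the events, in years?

The two markers are separated by 17036 − 10090 = 6946 varves.
At one varve per year, 6946 years elapsed between them.

6946 years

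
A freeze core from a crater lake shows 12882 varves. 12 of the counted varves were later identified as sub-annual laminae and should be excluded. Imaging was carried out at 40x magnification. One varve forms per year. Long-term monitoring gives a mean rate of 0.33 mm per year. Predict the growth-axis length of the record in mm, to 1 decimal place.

4247.1 mm

True varve count = 12882 − 12 = 12870.
Length ≈ 0.33 × 12870 = 4247.1 mm.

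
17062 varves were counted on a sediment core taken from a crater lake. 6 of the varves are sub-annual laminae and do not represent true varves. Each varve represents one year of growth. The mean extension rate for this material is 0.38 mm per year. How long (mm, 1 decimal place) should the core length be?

True varve count = 17062 − 6 = 17056.
17056 years at 0.38 mm/year gives 0.38 × 17056 = 6481.3 mm.

6481.3 mm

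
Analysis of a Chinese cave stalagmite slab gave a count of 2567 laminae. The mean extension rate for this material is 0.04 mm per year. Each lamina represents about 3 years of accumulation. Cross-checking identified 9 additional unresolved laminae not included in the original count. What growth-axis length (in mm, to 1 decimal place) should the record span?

309.1 mm

True lamina count = 2567 + 9 = 2576.
2576 laminae at 3 years each span 2576 × 3 = 7728 years.
Predicted length = 0.04 mm/year × 7728 years = 309.1 mm.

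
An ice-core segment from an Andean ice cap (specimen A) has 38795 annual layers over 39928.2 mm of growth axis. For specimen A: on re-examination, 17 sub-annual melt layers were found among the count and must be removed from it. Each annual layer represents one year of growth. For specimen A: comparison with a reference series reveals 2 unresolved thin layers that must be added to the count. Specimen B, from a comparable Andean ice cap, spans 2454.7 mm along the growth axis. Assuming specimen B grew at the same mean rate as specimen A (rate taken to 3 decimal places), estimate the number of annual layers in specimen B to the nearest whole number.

2383 annual layers

Specimen A: after corrections the count is 38795 − 17 + 2 = 38780 annual layers.
A: Extension rate ≈ 39928.2 / 38780 = 1.030 mm/year.
For B, 2454.7 / 1.030 = 2383.20 years ≈ 2383 annual layers.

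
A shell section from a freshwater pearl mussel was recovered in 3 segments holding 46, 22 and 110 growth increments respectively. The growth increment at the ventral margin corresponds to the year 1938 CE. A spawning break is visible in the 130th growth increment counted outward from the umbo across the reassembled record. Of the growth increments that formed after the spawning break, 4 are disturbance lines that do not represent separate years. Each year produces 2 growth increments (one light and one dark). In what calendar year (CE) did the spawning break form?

1916 CE

Total growth increments = 46 + 22 + 110 = 178.
The spawning break sits at growth increment 130 from the umbo, so 178 − 130 = 48 growth increments formed after it.
48 − 4 false = 44 true growth increments after the spawning break.
With 2 growth increments per year, 44 / 2 = 22 years.
1938 − 22 = 1916 CE.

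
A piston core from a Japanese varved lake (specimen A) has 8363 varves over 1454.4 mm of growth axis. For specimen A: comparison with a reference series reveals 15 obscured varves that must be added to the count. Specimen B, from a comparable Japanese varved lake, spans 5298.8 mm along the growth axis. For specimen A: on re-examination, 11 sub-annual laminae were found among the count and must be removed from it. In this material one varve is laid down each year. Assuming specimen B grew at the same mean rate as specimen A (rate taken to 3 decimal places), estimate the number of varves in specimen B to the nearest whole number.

Specimen A: adjusted count: 8363 − 11 + 15 = 8367 varves.
A: Extension rate ≈ 1454.4 / 8367 = 0.174 mm/year.
For B, 5298.8 / 0.174 = 30452.87 years ≈ 30453 varves.

30453 varves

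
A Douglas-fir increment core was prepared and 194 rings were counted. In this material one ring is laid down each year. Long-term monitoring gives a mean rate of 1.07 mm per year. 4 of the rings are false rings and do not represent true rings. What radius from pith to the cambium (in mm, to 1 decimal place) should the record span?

Correcting the raw count gives 194 − 4 = 190 true rings.
Predicted length = 1.07 mm/year × 190 years = 203.3 mm.

203.3 mm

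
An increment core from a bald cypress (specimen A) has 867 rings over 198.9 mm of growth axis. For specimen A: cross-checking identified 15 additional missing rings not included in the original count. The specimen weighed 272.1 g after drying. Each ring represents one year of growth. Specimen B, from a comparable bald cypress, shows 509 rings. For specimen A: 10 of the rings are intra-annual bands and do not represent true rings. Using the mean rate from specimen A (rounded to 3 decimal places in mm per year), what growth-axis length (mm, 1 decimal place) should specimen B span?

Specimen A: correcting the raw count gives 867 − 10 + 15 = 872 true rings.
A: Extension rate ≈ 198.9 / 872 = 0.228 mm per year.
B's length ≈ 0.228 × 509 = 116.1 mm.

116.1 mm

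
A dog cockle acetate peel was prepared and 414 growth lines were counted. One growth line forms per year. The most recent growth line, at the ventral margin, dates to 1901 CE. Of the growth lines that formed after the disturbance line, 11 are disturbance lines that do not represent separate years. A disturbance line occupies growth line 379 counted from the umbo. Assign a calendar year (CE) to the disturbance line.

1877 CE

The disturbance line sits at growth line 379 from the umbo, so 414 − 379 = 35 growth lines formed after it.
Removing the 11 false growth lines leaves 35 − 11 = 24 true growth lines beyond the disturbance line.
1901 − 24 = 1877 CE.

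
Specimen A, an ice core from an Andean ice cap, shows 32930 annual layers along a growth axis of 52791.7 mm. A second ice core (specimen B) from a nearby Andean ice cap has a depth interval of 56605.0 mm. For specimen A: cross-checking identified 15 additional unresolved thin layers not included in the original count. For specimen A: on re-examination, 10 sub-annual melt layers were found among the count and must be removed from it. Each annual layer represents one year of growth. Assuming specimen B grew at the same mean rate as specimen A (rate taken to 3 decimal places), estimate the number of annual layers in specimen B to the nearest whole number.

35312 annual layers

Specimen A: after corrections the count is 32930 − 10 + 15 = 32935 annual layers.
A: 52791.7 mm over 32935 years gives 52791.7 / 32935 ≈ 1.603 mm/year.
B spans 56605.0 / 1.603 = 35311.92 years ≈ 35312 annual layers.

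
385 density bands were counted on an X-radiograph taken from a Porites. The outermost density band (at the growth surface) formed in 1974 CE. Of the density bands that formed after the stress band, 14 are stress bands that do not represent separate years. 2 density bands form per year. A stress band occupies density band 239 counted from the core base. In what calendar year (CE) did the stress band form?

Between density band 239 and the growth surface there are 385 − 239 = 146 density bands.
Removing the 14 false density bands leaves 146 − 14 = 132 true density bands beyond the stress band.
132 density bands at 2 per year is 132 / 2 = 66 years.
Counting back 66 years from 1974 CE places the stress band in 1974 − 66 = 1908 CE.

1908 CE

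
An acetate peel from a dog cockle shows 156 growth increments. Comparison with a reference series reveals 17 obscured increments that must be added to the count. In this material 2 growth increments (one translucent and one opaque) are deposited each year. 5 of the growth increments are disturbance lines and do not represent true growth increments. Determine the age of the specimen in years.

Correcting the raw count gives 156 − 5 + 17 = 168 true growth increments.
168 growth increments at 2 per year is 168 / 2 = 84 years.

84 years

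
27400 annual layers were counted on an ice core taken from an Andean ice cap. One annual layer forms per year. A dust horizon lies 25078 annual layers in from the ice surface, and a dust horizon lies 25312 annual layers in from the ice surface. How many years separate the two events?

Separation: 25312 − 25078 = 234 annual layers.
That is 234 years at one annual layer per year.

234 years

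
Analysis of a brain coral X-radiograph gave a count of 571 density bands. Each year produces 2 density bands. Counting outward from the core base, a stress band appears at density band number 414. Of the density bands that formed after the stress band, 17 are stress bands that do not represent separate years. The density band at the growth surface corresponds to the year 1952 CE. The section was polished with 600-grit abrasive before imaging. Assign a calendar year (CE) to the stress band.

The stress band sits at density band 414 from the core base, so 571 − 414 = 157 density bands formed after it.
Removing the 17 false density bands leaves 157 − 17 = 140 true density bands beyond the stress band.
140 density bands at 2 per year is 140 / 2 = 70 years.
Counting back 70 years from 1952 CE places the stress band in 1952 − 70 = 1882 CE.

1882 CE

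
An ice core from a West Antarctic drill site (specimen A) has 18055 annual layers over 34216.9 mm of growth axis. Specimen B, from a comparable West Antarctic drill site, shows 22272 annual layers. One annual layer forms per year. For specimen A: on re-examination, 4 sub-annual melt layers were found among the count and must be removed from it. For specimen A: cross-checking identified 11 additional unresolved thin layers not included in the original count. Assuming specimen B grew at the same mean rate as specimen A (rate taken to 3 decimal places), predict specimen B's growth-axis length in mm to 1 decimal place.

42183.2 mm

Specimen A: correcting the raw count gives 18055 − 4 + 11 = 18062 true annual layers.
A: Mean rate = 34216.9 mm / 18062 years ≈ 1.894 mm per year.
B's length ≈ 1.894 × 22272 = 42183.2 mm.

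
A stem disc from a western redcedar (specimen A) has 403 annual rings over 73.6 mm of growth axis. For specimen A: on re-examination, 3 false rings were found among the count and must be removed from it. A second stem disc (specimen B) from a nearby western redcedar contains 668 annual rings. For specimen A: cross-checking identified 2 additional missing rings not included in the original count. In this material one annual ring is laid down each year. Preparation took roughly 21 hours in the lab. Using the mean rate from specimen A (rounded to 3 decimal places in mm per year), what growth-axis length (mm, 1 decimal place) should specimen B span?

122.2 mm

Specimen A: adjusted count: 403 − 3 + 2 = 402 annual rings.
A: Mean rate = 73.6 mm / 402 years ≈ 0.183 mm/yr.
For B, 0.183 mm/year × 668 years = 122.2 mm.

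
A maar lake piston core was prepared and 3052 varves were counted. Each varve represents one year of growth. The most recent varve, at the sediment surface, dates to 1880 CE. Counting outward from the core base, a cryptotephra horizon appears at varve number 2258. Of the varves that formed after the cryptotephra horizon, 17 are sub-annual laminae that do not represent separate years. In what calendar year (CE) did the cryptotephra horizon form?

1103 CE

Between varve 2258 and the sediment surface there are 3052 − 2258 = 794 varves.
Removing the 17 false varves leaves 794 − 17 = 777 true varves beyond the cryptotephra horizon.
Counting back 777 years from 1880 CE places the cryptotephra horizon in 1880 − 777 = 1103 CE.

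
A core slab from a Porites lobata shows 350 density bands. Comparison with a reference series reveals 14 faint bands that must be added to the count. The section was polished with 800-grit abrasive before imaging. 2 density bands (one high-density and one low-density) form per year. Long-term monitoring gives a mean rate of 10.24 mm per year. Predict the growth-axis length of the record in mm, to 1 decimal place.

1863.7 mm

Correcting the raw count gives 350 + 14 = 364 true density bands.
With 2 density bands per year, 364 / 2 = 182 years.
Length ≈ 10.24 × 182 = 1863.7 mm.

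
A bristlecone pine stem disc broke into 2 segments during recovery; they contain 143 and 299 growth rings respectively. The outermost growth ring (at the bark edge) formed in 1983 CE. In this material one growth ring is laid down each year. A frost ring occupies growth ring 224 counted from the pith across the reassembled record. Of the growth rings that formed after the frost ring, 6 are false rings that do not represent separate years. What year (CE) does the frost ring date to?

Total growth rings = 143 + 299 = 442.
442 − 224 = 218 growth rings lie beyond the frost ring toward the bark edge.
Removing the 6 false growth rings leaves 218 − 6 = 212 true growth rings beyond the frost ring.
Counting back 212 years from 1983 CE places the frost ring in 1983 − 212 = 1771 CE.

1771 CE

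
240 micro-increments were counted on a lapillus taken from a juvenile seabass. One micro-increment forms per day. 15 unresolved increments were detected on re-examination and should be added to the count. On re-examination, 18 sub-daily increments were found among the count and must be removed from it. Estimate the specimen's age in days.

237 d

Adjusted count: 240 − 18 + 15 = 237 micro-increments.
One micro-increment per day makes the duration 237 days.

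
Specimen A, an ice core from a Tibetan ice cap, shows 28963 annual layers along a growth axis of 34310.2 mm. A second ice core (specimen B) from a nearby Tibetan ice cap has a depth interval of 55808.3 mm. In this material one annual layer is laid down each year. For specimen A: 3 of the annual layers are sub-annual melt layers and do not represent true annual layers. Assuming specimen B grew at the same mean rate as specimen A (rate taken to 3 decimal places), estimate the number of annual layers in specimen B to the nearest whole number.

Specimen A: correcting the raw count gives 28963 − 3 = 28960 true annual layers.
A: Mean rate = 34310.2 mm / 28960 years ≈ 1.185 mm/yr.
B spans 55808.3 / 1.185 = 47095.61 years ≈ 47096 annual layers.

47096 annual layers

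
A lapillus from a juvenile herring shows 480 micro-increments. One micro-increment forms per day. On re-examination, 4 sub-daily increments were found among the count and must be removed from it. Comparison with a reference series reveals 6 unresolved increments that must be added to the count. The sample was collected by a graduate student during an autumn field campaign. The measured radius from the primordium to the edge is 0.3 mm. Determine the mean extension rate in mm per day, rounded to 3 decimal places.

0.001 mm per day

After corrections the count is 480 − 4 + 6 = 482 micro-increments.
Extension rate ≈ 0.3 / 482 = 0.001 mm per day.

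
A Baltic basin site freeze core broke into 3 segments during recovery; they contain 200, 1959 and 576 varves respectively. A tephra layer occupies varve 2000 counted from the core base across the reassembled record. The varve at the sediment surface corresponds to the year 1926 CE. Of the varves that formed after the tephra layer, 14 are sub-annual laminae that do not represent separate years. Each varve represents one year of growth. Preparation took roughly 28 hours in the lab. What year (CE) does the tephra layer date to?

1205 CE

Total varves = 200 + 1959 + 576 = 2735.
Between varve 2000 and the sediment surface there are 2735 − 2000 = 735 varves.
735 − 14 false = 721 true varves after the tephra layer.
1926 − 721 = 1205 CE.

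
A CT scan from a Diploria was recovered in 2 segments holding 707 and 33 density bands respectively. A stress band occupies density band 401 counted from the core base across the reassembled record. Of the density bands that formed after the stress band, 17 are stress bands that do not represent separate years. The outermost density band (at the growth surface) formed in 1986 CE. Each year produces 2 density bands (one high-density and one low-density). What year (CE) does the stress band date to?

1825 CE

Total density bands = 707 + 33 = 740.
740 − 401 = 339 density bands lie beyond the stress band toward the growth surface.
Excluding 17 false density bands: 339 − 17 = 322.
With 2 density bands per year, 322 / 2 = 161 years.
The density band at the growth surface is 1986 CE, so the stress band dates to 1986 − 161 = 1825 CE.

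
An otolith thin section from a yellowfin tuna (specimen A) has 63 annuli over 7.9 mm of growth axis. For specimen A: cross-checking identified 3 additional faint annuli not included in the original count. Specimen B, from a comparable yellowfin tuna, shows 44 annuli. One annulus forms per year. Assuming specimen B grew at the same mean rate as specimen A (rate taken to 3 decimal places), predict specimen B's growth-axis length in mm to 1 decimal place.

Specimen A: after corrections the count is 63 + 3 = 66 annuli.
A: 7.9 mm over 66 years gives 7.9 / 66 ≈ 0.120 mm/year.
B's length ≈ 0.120 × 44 = 5.3 mm.

5.3 mm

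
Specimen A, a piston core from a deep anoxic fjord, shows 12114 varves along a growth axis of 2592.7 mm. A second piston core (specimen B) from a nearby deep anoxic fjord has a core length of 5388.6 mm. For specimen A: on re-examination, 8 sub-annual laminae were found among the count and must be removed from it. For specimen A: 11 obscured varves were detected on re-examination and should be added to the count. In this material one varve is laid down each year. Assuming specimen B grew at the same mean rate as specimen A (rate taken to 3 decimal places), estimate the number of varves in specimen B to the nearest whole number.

Specimen A: adjusted count: 12114 − 8 + 11 = 12117 varves.
A: 2592.7 mm over 12117 years gives 2592.7 / 12117 ≈ 0.214 mm/yr.
Specimen B: 5388.6 mm / 0.214 mm per year = 25180.37 years ≈ 25180 varves.

25180 varves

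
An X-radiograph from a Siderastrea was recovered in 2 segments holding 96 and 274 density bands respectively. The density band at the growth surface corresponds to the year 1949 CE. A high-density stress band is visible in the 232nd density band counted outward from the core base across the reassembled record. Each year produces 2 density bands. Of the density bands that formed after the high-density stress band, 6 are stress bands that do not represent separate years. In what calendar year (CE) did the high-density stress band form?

Total density bands = 96 + 274 = 370.
The high-density stress band sits at density band 232 from the core base, so 370 − 232 = 138 density bands formed after it.
Removing the 6 false density bands leaves 138 − 6 = 132 true density bands beyond the high-density stress band.
Dividing by 2 density bands per year: 132 / 2 = 66 years.
The density band at the growth surface is 1949 CE, so the high-density stress band dates to 1949 − 66 = 1883 CE.

1883 CE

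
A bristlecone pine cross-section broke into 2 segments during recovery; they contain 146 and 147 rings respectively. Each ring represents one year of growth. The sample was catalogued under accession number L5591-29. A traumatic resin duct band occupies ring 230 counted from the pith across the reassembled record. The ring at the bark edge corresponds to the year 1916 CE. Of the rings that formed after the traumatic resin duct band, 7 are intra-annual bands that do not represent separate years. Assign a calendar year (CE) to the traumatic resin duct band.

Total rings = 146 + 147 = 293.
Between ring 230 and the bark edge there are 293 − 230 = 63 rings.
63 − 7 false = 56 true rings after the traumatic resin duct band.
1916 − 56 = 1860 CE.

1860 CE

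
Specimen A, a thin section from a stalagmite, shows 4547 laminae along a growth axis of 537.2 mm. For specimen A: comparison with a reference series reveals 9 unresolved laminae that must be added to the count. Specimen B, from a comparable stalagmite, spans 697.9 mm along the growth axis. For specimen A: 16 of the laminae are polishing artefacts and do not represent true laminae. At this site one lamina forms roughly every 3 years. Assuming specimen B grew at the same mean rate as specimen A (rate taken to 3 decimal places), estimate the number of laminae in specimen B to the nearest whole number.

Specimen A: after corrections the count is 4547 − 16 + 9 = 4540 laminae.
Specimen A: 4540 laminae at 3 years each span 4540 × 3 = 13620 years.
A: Extension rate ≈ 537.2 / 13620 = 0.039 mm/year.
For B, 697.9 / 0.039 = 17894.87 years; at 3 years per lamina that is 17894.87 / 3 ≈ 5965 laminae.

5965 laminae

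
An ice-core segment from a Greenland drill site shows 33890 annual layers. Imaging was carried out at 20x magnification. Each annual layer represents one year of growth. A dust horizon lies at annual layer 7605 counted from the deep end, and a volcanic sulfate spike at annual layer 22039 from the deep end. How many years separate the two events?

14434 yr

The two markers are separated by 22039 − 7605 = 14434 annual layers.
That is 14434 years at one annual layer per year.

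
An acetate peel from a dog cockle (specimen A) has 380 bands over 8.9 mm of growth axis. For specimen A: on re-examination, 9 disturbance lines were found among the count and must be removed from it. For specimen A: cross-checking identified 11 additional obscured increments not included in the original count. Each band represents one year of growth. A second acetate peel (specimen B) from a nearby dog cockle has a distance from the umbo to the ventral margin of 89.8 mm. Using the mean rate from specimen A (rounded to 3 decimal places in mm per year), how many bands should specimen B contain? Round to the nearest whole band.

3904 bands

Specimen A: true band count = 380 − 9 + 11 = 382.
A: Mean rate = 8.9 mm / 382 years ≈ 0.023 mm per year.
For B, 89.8 / 0.023 = 3904.35 years ≈ 3904 bands.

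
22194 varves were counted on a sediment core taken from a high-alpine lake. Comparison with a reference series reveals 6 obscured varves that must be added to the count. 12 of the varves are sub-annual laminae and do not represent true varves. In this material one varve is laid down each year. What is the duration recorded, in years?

22188 years

Correcting the raw count gives 22194 − 12 + 6 = 22188 true varves.
With a one-to-one varve periodicity this is 22188 years.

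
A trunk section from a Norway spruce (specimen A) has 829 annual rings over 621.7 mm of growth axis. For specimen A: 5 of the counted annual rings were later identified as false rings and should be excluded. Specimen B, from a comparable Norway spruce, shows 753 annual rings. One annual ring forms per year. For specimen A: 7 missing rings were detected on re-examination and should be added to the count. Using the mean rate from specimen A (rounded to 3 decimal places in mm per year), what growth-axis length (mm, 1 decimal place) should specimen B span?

563.2 mm

Specimen A: adjusted count: 829 − 5 + 7 = 831 annual rings.
A: 621.7 mm over 831 years gives 621.7 / 831 ≈ 0.748 mm per year.
B's length ≈ 0.748 × 753 = 563.2 mm.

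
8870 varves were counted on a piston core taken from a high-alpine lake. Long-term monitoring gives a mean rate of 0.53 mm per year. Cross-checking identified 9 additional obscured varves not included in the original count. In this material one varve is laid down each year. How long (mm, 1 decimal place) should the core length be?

4705.9 mm

Correcting the raw count gives 8870 + 9 = 8879 true varves.
Predicted length = 0.53 mm/year × 8879 years = 4705.9 mm.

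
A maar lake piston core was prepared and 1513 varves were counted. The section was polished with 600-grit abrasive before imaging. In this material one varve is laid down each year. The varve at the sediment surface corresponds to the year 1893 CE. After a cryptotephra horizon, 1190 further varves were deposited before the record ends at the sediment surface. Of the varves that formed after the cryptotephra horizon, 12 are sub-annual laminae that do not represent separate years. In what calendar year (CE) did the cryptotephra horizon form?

715 CE

1190 varves formed after the cryptotephra horizon.
1190 − 12 false = 1178 true varves after the cryptotephra horizon.
1893 − 1178 = 715 CE.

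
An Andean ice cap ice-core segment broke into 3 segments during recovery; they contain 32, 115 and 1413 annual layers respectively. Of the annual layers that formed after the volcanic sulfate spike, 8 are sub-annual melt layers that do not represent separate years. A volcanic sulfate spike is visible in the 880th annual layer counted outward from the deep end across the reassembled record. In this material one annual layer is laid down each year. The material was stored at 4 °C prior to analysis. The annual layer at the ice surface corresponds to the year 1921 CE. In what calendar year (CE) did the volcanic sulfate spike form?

1249 CE

Total annual layers = 32 + 115 + 1413 = 1560.
The volcanic sulfate spike sits at annual layer 880 from the deep end, so 1560 − 880 = 680 annual layers formed after it.
Excluding 8 false annual layers: 680 − 8 = 672.
1921 − 672 = 1249 CE.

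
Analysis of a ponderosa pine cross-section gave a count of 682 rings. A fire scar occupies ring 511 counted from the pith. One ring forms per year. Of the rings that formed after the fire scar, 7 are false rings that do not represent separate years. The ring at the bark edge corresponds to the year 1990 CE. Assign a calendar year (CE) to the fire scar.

682 − 511 = 171 rings lie beyond the fire scar toward the bark edge.
Excluding 7 false rings: 171 − 7 = 164.
1990 − 164 = 1826 CE.

1826 CE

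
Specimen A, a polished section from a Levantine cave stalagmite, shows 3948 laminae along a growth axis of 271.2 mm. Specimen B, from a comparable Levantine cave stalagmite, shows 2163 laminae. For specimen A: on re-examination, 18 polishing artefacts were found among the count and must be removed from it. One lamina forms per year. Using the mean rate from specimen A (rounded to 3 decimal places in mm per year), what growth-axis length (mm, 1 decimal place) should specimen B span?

Specimen A: true lamina count = 3948 − 18 = 3930.
A: Mean rate = 271.2 mm / 3930 years ≈ 0.069 mm per year.
For B, 0.069 mm/year × 2163 years = 149.2 mm.

149.2 mm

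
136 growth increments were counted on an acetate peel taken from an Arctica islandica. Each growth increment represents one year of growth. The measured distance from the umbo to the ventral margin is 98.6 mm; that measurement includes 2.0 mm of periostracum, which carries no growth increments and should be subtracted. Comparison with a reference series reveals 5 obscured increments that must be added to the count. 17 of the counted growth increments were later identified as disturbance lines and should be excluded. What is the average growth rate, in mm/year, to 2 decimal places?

0.78 mm/year

After corrections the count is 136 − 17 + 5 = 124 growth increments.
Removing the 2.0 mm offcut leaves 98.6 − 2.0 = 96.6 mm.
96.6 mm over 124 years gives 96.6 / 124 ≈ 0.78 mm/year.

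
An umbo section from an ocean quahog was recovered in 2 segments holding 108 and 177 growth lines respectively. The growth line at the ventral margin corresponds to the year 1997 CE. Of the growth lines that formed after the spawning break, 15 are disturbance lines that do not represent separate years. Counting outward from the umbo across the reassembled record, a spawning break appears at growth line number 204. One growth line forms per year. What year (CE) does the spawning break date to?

Total growth lines = 108 + 177 = 285.
285 − 204 = 81 growth lines lie beyond the spawning break toward the ventral margin.
81 − 15 false = 66 true growth lines after the spawning break.
Counting back 66 years from 1997 CE places the spawning break in 1997 − 66 = 1931 CE.

1931 CE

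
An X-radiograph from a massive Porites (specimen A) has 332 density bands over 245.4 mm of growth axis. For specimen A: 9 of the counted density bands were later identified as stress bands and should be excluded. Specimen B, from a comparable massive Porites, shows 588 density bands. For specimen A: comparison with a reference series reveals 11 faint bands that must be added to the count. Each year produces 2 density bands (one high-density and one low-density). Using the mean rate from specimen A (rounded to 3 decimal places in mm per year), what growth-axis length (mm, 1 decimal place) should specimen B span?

Specimen A: adjusted count: 332 − 9 + 11 = 334 density bands.
Specimen A: with 2 density bands per year, 334 / 2 = 167 years.
A: Extension rate ≈ 245.4 / 167 = 1.469 mm/yr.
Specimen B: with 2 density bands per year, 588 / 2 = 294 years. B's length ≈ 1.469 × 294 = 431.9 mm.

431.9 mm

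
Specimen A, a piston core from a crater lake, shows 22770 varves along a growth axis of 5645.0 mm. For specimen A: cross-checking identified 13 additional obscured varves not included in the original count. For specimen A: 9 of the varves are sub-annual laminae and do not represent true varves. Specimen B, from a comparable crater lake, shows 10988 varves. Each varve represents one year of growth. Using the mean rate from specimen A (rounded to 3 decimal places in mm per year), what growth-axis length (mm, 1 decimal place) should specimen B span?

2725.0 mm

Specimen A: after corrections the count is 22770 − 9 + 13 = 22774 varves.
A: 5645.0 mm over 22774 years gives 5645.0 / 22774 ≈ 0.248 mm/yr.
B's length ≈ 0.248 × 10988 = 2725.0 mm.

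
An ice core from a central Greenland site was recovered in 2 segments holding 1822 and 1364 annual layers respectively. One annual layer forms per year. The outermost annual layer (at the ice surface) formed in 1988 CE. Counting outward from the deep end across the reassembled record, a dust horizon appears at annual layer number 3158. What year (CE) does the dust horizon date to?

1960 CE

Total annual layers = 1822 + 1364 = 3186.
Between annual layer 3158 and the ice surface there are 3186 − 3158 = 28 annual layers.
1988 − 28 = 1960 CE.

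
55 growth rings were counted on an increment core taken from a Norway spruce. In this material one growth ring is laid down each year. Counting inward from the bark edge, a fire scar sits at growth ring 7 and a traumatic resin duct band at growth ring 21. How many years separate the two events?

14 years

The two markers are separated by 21 − 7 = 14 growth rings.
That is 14 years at one growth ring per year.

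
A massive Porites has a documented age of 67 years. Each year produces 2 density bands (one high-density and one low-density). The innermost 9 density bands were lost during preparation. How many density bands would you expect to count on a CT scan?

With 2 density bands per year, 67 years would produce 67 × 2 = 134 density bands.
134 − 9 missed = 125 density bands expected in the prepared section.

125 density bands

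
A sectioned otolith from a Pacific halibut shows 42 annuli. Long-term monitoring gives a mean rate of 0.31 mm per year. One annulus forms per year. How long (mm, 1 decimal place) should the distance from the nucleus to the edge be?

13.0 mm

The record spans 42 years at 0.31 mm per year.
Length ≈ 0.31 × 42 = 13.0 mm.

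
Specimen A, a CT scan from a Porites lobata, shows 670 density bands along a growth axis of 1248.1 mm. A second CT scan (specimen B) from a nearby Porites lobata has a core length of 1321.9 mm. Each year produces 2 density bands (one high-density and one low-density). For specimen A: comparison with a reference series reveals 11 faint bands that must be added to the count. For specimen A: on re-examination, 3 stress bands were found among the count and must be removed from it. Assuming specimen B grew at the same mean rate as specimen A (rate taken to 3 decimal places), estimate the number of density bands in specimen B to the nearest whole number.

Specimen A: adjusted count: 670 − 3 + 11 = 678 density bands.
Specimen A: dividing by 2 density bands per year: 678 / 2 = 339 years.
A: 1248.1 mm over 339 years gives 1248.1 / 339 ≈ 3.682 mm/yr.
Specimen B: 1321.9 mm / 3.682 mm per year = 359.02 years; at 2 density bands per year that is 359.02 × 2 ≈ 718 density bands.

718 density bands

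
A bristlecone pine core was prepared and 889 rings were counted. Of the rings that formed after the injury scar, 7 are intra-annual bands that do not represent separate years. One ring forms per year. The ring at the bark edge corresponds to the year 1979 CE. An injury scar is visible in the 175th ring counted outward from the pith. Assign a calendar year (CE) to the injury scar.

1272 CE

Between ring 175 and the bark edge there are 889 − 175 = 714 rings.
Removing the 7 false rings leaves 714 − 7 = 707 true rings beyond the injury scar.
Counting back 707 years from 1979 CE places the injury scar in 1979 − 707 = 1272 CE.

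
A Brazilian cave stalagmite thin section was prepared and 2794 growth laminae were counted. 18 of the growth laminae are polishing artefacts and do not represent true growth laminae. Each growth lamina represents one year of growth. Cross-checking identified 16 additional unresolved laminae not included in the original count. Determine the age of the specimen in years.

2792 years

Adjusted count: 2794 − 18 + 16 = 2792 growth laminae.
One growth lamina per year makes the duration 2792 years.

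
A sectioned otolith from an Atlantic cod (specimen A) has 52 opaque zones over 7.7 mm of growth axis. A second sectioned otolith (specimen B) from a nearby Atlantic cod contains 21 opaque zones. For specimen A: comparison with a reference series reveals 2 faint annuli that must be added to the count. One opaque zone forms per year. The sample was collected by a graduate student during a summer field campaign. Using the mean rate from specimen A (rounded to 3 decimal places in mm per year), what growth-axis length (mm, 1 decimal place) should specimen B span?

3.0 mm

Specimen A: true opaque zone count = 52 + 2 = 54.
A: Mean rate = 7.7 mm / 54 years ≈ 0.143 mm/yr.
For B, 0.143 mm/year × 21 years = 3.0 mm.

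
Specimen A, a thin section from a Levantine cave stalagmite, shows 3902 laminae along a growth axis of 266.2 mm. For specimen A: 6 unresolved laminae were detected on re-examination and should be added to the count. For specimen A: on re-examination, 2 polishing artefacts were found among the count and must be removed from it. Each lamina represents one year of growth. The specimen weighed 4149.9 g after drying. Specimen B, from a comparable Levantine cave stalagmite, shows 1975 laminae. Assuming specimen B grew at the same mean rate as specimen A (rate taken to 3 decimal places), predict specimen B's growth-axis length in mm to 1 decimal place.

134.3 mm

Specimen A: after corrections the count is 3902 − 2 + 6 = 3906 laminae.
A: Mean rate = 266.2 mm / 3906 years ≈ 0.068 mm/yr.
B's length ≈ 0.068 × 1975 = 134.3 mm.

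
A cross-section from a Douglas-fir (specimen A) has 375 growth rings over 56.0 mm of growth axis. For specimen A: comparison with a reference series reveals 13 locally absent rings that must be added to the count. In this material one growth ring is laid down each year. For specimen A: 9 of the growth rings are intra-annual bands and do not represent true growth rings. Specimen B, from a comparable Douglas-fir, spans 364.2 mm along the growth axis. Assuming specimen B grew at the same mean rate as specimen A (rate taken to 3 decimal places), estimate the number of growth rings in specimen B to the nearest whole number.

Specimen A: adjusted count: 375 − 9 + 13 = 379 growth rings.
A: Extension rate ≈ 56.0 / 379 = 0.148 mm/yr.
For B, 364.2 / 0.148 = 2460.81 years ≈ 2461 growth rings.

2461 growth rings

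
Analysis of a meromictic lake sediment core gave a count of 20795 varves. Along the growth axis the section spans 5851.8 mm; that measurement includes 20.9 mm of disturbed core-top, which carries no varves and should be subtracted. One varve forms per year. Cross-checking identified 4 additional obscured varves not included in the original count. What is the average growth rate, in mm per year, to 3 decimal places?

0.280 mm per year

True varve count = 20795 + 4 = 20799.
The growth record spans 5851.8 − 20.9 = 5830.9 mm.
5830.9 mm over 20799 years gives 5830.9 / 20799 ≈ 0.280 mm per year.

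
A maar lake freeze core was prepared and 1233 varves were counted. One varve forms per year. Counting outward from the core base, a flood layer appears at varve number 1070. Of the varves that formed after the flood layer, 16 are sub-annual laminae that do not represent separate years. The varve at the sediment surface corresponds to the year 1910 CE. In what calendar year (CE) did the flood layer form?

1763 CE

The flood layer sits at varve 1070 from the core base, so 1233 − 1070 = 163 varves formed after it.
163 − 16 false = 147 true varves after the flood layer.
1910 − 147 = 1763 CE.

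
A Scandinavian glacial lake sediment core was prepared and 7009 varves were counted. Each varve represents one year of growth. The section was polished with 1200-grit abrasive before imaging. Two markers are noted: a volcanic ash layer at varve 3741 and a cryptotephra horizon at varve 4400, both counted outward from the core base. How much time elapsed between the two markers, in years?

659 years

The two markers are separated by 4400 − 3741 = 659 varves.
That is 659 years at one varve per year.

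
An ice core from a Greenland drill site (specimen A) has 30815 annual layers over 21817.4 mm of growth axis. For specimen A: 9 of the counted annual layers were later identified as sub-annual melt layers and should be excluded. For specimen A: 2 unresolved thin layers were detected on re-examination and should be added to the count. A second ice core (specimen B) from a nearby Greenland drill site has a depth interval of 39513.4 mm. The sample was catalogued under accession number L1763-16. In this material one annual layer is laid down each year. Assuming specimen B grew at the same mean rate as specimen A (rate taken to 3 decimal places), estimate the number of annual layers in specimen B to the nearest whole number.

Specimen A: correcting the raw count gives 30815 − 9 + 2 = 30808 true annual layers.
A: Extension rate ≈ 21817.4 / 30808 = 0.708 mm/yr.
Specimen B: 39513.4 mm / 0.708 mm per year = 55809.89 years ≈ 55810 annual layers.

55810 annual layers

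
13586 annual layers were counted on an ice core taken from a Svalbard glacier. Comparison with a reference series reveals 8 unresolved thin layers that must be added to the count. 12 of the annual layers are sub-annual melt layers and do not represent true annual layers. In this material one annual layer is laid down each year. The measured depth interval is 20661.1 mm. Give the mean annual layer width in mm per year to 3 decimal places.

1.521 mm per year

Adjusted count: 13586 − 12 + 8 = 13582 annual layers.
Mean rate = 20661.1 mm / 13582 years ≈ 1.521 mm per year.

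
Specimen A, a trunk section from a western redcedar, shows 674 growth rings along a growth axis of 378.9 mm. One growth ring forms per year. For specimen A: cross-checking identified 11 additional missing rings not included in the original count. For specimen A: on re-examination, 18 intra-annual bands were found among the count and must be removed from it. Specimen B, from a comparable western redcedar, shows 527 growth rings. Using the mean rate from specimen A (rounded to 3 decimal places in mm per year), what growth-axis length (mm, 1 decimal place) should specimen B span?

Specimen A: true growth ring count = 674 − 18 + 11 = 667.
A: Extension rate ≈ 378.9 / 667 = 0.568 mm/year.
B's length ≈ 0.568 × 527 = 299.3 mm.

299.3 mm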